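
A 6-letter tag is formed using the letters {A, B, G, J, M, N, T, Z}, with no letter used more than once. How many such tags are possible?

20160

With no repetition, fill the 6 letters in order: 8 choices, then 7, down to 3.
8 × 7 × 6 × 5 × 4 × 3 = 20160.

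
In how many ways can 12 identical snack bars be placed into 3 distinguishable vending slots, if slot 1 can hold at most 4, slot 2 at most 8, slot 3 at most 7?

30

Ignoring the caps, the number of non-negative solutions to x_1+…+x_3 = 12 is C(14,2) = 91.
Subtract solutions that violate a single cap (substitute x_i' = x_i − (cap_i+1)): x_1 ≥ 5 gives C(9,2) = 36; x_2 ≥ 9 gives C(5,2) = 10; x_3 ≥ 8 gives C(6,2) = 15. Together 61.
No two caps can be exceeded simultaneously, so the pair terms are all 0.
By inclusion–exclusion the count is 91 − 61 + 0 = 30.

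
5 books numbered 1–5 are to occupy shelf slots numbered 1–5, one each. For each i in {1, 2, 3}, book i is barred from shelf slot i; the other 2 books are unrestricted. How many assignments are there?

64

Let Aᵢ (for i ∈ {1, 2, 3}) be the placements that put book i in its forbidden shelf slot. Any j of these fix j positions, leaving (5−j)! ways to fill the rest, and there are C(3,j) ways to pick which j.
By inclusion–exclusion, the number of valid placements is Σ_{j=0}^{3} (−1)^j C(3,j)·(5−j)!.
Computing: 120 − 72 + 18 − 2 = 64.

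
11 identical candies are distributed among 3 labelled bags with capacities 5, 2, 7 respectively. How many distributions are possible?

9

Without the upper bounds there are C(13,2) = 78 ways to split 11 among 3 bags.
Subtract solutions that violate a single cap (substitute x_i' = x_i − (cap_i+1)): x_1 ≥ 6 gives C(7,2) = 21; x_2 ≥ 3 gives C(10,2) = 45; x_3 ≥ 8 gives C(5,2) = 10. Together 76.
Add back pairs where two caps are both exceeded: 6 + 0 + 1 = 7.
By inclusion–exclusion the count is 78 − 76 + 7 = 9.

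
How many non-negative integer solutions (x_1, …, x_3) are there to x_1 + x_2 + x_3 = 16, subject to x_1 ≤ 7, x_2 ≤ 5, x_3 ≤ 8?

15

Without the upper bounds there are C(18,2) = 153 ways to split 16 among 3 variables.
Subtract solutions that violate a single cap (substitute x_i' = x_i − (cap_i+1)): x_1 ≥ 8 gives C(10,2) = 45; x_2 ≥ 6 gives C(12,2) = 66; x_3 ≥ 9 gives C(9,2) = 36. Together 147.
Add back pairs where two caps are both exceeded: 6 + 0 + 3 = 9.
By inclusion–exclusion the count is 153 − 147 + 9 = 15.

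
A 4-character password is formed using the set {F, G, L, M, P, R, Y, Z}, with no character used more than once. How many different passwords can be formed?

With no repetition, fill the 4 characters in order: 8 choices, then 7, down to 5.
That product is 8 × 7 × 6 × 5 = 1680.

1680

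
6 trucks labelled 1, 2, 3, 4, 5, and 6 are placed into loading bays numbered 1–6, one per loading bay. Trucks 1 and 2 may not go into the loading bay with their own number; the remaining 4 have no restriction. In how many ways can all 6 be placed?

Let Aᵢ (for i ∈ {1, 2}) be the placements that put truck i in its forbidden loading bay. Any j of these fix j positions, leaving (6−j)! ways to fill the rest, and there are C(2,j) ways to pick which j.
By inclusion–exclusion, the number of valid placements is Σ_{j=0}^{2} (−1)^j C(2,j)·(6−j)!.
Computing: 720 − 240 + 24 = 504.

504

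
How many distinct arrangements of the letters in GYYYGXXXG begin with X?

With the first slot taken by X, it remains to arrange the other 8 letters (GYYYGXXG).
Those 8 letters have G appearing 3 times, X appearing twice, and Y appearing 3 times, giving (8)!/(3!·3!·2!) = 560.

560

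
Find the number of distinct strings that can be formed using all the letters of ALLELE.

Letter multiplicities in ALLELE: A×1, E×2, L×3.
So there are 6! / (3!·2!) = 60 distinguishable arrangements.

60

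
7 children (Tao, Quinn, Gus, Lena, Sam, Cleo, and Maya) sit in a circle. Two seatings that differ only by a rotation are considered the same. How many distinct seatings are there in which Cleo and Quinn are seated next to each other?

Treat {Cleo, Quinn} as one unit (2 internal orders) and seat the resulting 6 units around the table: (5)! circular arrangements.
So 2 × (5)! = 2 × 120 = 240.

240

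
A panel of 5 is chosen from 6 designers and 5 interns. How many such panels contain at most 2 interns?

Split by how many interns are chosen (0 through 2).
Sum: C(5,0)·C(6,5) + C(5,1)·C(6,4) + C(5,2)·C(6,3) = 6 + 75 + 200 = 281.

281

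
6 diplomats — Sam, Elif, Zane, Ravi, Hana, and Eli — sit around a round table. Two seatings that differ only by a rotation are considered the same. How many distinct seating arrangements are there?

Around a circle, 6 distinct people have 6!/6 = (5)! = 120 rotationally distinct seatings.

120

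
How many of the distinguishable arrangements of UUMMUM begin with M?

With the first slot taken by M, it remains to arrange the other 5 letters (UUMUM).
Those 5 letters have M appearing twice and U appearing 3 times, giving (5)!/(3!·2!) = 10.

10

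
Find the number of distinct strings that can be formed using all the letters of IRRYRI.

IRRYRI has 6 letters with I appearing twice and R appearing 3 times.
So there are 6! / (3!·2!) = 60 distinguishable arrangements.

60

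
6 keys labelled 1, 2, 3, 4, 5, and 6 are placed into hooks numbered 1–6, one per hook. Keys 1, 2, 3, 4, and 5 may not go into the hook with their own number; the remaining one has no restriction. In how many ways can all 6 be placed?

Let Aᵢ (for 1 ≤ i ≤ 5) be the placements that put key i in its forbidden hook. Any j of these fix j positions, leaving (6−j)! ways to fill the rest, and there are C(5,j) ways to pick which j.
By inclusion–exclusion, the number of valid placements is Σ_{j=0}^{5} (−1)^j C(5,j)·(6−j)!.
Computing: 720 − 600 + 240 − 60 + 10 − 1 = 309.

309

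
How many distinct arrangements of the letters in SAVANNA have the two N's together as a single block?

120

Treat the 2 copies of N as a single block. The multiset to arrange is then {NN, A, A, A, S, V}, 6 items in all.
That gives (6)!/(3!) = 120 arrangements.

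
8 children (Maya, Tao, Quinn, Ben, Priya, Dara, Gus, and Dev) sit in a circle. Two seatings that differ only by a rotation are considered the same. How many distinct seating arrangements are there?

Around a circle, 8 distinct people have 8!/8 = (7)! = 5040 rotationally distinct seatings.

5040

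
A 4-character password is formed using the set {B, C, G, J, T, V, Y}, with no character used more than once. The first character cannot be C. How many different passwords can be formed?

720

The first character has 7−1 = 6 choices (anything except C).
The remaining 3 characters are filled from the other 6 symbols without repetition: 6 × 5 × 4 = 120.
Total: 6 × 120 = 720.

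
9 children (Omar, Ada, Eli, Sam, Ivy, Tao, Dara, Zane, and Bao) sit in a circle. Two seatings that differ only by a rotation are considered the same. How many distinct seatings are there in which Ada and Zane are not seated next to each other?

30240

Without the restriction there are (8)! = 40320 seatings.
Seatings with Ada beside Zane: treat them as a block with 2 internal orders, giving 2 × (7)! = 10080.
Subtracting, 40320 − 10080 = 30240.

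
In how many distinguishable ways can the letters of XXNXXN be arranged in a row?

Letter multiplicities in XXNXXN: N×2, X×4.
So there are 6! / (4!·2!) = 15 distinguishable arrangements.

15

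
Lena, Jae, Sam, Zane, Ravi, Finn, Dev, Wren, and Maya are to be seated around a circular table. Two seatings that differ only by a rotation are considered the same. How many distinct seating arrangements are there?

Seat Lena anywhere (absorbing the rotational symmetry), then permute the other 8: (8)! = 40320.

40320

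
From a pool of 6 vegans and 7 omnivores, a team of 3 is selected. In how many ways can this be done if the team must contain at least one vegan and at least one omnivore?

231

With no constraint there are C(13,3) = 286 possible selections.
Selections missing a whole group: no vegans → C(7,3) = 35; no omnivores → C(6,3) = 20.
Both groups omitted at once is impossible, so 286 − 55 = 231.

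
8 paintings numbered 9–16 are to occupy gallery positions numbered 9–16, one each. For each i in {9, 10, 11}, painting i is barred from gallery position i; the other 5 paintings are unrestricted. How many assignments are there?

27240

Let Aᵢ (for i ∈ {9, 10, 11}) be the placements that put painting i in its forbidden gallery position. Any j of these fix j positions, leaving (8−j)! ways to fill the rest, and there are C(3,j) ways to pick which j.
By inclusion–exclusion, the number of valid placements is Σ_{j=0}^{3} (−1)^j C(3,j)·(8−j)!.
Computing: 40320 − 15120 + 2160 − 120 = 27240.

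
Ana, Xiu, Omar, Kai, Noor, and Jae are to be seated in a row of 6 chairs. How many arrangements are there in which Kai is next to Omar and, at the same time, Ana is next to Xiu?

Treat {Kai,Omar} as one block (2 orders) and {Ana,Xiu} as another (2 orders).
That leaves 4 units to arrange: 2 × 2 × 4! = 4 × 24 = 96.

96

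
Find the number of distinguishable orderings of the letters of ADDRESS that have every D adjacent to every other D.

360

Treat the 2 copies of D as a single block. The multiset to arrange is then {DD, A, E, R, S, S}, 6 items in all.
That gives (6)!/(2!) = 360 arrangements.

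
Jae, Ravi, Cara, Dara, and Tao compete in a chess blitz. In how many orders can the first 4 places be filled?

120

This is an ordered selection of 4 from 5: P(5,4).
That gives 5 × 4 × 3 × 2 = 120.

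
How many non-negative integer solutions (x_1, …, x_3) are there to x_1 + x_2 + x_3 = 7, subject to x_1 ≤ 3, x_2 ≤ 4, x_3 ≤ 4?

14

Without the upper bounds there are C(9,2) = 36 ways to split 7 among 3 variables.
Subtract solutions that violate a single cap (substitute x_i' = x_i − (cap_i+1)): x_1 ≥ 4 gives C(5,2) = 10; x_2 ≥ 5 gives C(4,2) = 6; x_3 ≥ 5 gives C(4,2) = 6. Together 22.
No two caps can be exceeded simultaneously, so the pair terms are all 0.
By inclusion–exclusion the count is 36 − 22 + 0 = 14.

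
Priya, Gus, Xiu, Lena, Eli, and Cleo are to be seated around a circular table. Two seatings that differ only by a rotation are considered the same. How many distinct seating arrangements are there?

Around a circle, 6 distinct people have 6!/6 = (5)! = 120 rotationally distinct seatings.

120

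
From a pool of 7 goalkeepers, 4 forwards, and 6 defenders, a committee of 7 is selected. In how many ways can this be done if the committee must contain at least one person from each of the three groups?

With no constraint there are C(17,7) = 19448 possible selections.
Subtract selections that omit an entire group: no goalkeepers → C(10,7) = 120; no forwards → C(13,7) = 1716; no defenders → C(11,7) = 330.
Add back selections omitting two groups (i.e. drawn from a single group): C(7,7) + C(4,7) + C(6,7) = 1.
By inclusion–exclusion: 19448 − 2166 + 1 = 17283.

17283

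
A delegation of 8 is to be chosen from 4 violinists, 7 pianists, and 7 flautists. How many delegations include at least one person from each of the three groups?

Total 8-person selections from all 18: C(18,8) = 43758.
Selections missing a whole group: no violinists → C(14,8) = 3003; no pianists → C(11,8) = 165; no flautists → C(11,8) = 165.
Add back selections omitting two groups (i.e. drawn from a single group): C(4,8) + C(7,8) + C(7,8) = 0.
By inclusion–exclusion: 43758 − 3333 + 0 = 40425.

40425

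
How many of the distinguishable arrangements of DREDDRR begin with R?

With the first slot taken by R, it remains to arrange the other 6 letters (DEDDRR).
Those 6 letters have D appearing 3 times and R appearing twice, giving (6)!/(3!·2!) = 60.

60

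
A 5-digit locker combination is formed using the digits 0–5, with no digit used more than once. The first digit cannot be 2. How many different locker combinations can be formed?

The first digit has 6−1 = 5 choices (anything except 2).
The remaining 4 digits are filled from the other 5 symbols without repetition: 5 × 4 × 3 × 2 = 120.
Total: 5 × 120 = 600.

600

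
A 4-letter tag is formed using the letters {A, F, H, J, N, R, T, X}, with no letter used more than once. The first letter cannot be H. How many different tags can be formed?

The first letter has 8−1 = 7 choices (anything except H).
The remaining 3 letters are filled from the other 7 symbols without repetition: 7 × 6 × 5 = 210.
Total: 7 × 210 = 1470.

1470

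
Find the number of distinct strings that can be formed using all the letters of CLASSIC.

The 7 letters of CLASSIC have repeats: C appearing twice and S appearing twice.
Dividing 7! = 5040 by 2!·2! = 4 for the repeated letters gives 1260.

1260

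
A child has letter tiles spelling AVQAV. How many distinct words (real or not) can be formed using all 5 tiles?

30

The 5 letters of AVQAV have repeats: A appearing twice and V appearing twice.
The number of distinct arrangements is 5!/(2!·2!) = 120/4 = 30.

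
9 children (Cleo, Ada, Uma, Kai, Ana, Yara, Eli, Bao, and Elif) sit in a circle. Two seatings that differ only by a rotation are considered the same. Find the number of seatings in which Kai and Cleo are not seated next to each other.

30240

All circular seatings of 9 people number (8)! = 40320.
Those with Kai next to Cleo: fuse the pair into one unit and seat 8 units around a circle — 2·(7)! = 10080.
Subtracting, 40320 − 10080 = 30240.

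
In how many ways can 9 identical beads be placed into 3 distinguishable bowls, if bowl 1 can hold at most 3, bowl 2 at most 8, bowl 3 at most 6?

Without the upper bounds there are C(11,2) = 55 ways to split 9 among 3 bowls.
Subtract solutions that violate a single cap (substitute x_i' = x_i − (cap_i+1)): x_1 ≥ 4 gives C(7,2) = 21; x_2 ≥ 9 gives C(2,2) = 1; x_3 ≥ 7 gives C(4,2) = 6. Together 28.
No two caps can be exceeded simultaneously, so the pair terms are all 0.
By inclusion–exclusion the count is 55 − 28 + 0 = 27.

27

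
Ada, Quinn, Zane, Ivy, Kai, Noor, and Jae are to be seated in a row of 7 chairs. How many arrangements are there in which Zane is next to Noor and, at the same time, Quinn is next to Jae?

480

Treat {Zane,Noor} as one block (2 orders) and {Quinn,Jae} as another (2 orders).
That leaves 5 units to arrange: 2 × 2 × 5! = 4 × 120 = 480.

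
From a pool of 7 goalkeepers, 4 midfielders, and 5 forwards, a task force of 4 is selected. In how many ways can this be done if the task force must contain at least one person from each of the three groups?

Total 4-person selections from all 16: C(16,4) = 1820.
Subtract selections that omit an entire group: no goalkeepers → C(9,4) = 126; no midfielders → C(12,4) = 495; no forwards → C(11,4) = 330.
Add back selections omitting two groups (i.e. drawn from a single group): C(7,4) + C(4,4) + C(5,4) = 41.
By inclusion–exclusion: 1820 − 951 + 41 = 910.

910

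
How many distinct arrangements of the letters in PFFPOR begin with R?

With the first slot taken by R, it remains to arrange the other 5 letters (PFFPO).
Those 5 letters have F appearing twice and P appearing twice, giving (5)!/(2!·2!) = 30.

30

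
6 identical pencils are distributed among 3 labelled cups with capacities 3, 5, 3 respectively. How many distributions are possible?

15

Without the upper bounds there are C(8,2) = 28 ways to split 6 among 3 cups.
Subtract solutions that violate a single cap (substitute x_i' = x_i − (cap_i+1)): x_1 ≥ 4 gives C(4,2) = 6; x_2 ≥ 6 gives C(2,2) = 1; x_3 ≥ 4 gives C(4,2) = 6. Together 13.
No two caps can be exceeded simultaneously, so the pair terms are all 0.
By inclusion–exclusion the count is 28 − 13 + 0 = 15.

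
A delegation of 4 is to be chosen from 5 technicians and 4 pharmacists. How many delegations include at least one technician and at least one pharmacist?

120

With no constraint there are C(9,4) = 126 possible selections.
Selections missing a whole group: no technicians → C(4,4) = 1; no pharmacists → C(5,4) = 5.
Both groups omitted at once is impossible, so 126 − 6 = 120.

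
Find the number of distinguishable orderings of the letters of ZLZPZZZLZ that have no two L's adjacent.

Total arrangements of ZLZPZZZLZ: 9!/(6!·2!) = 252.
If the two L's are adjacent, glue them into one block, leaving 8 items to arrange: (8)!/(6!) = 56 ways.
Subtracting, 252 − 56 = 196 arrangements keep the L's apart.

196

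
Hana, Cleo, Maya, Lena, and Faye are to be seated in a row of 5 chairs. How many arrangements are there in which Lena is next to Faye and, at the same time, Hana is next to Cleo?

Treat {Lena,Faye} as one block (2 orders) and {Hana,Cleo} as another (2 orders).
That leaves 3 units to arrange: 2 × 2 × 3! = 4 × 6 = 24.

24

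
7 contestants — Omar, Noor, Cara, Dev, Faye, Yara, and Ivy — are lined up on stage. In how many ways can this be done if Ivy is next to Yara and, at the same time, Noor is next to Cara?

480

Treat {Ivy,Yara} as one block (2 orders) and {Noor,Cara} as another (2 orders).
That leaves 5 units to arrange: 2 × 2 × 5! = 4 × 120 = 480.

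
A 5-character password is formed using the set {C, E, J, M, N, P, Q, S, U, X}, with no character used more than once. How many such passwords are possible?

30240

This is a permutation of 5 out of 10: P(10,5) = 10!/5!.
That product is 10 × 9 × 8 × 7 × 6 = 30240.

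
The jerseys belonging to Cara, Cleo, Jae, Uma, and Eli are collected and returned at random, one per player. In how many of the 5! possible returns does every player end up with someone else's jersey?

44

Count assignments avoiding every fixed point. For any j of the 5 players fixed to their old jersey, the other 5−j can be arranged in (5−j)! ways.
By inclusion–exclusion this is Σ_{j=0}^{5} (−1)^j C(5,j)·(5−j)!.
Computing: 120 − 120 + 60 − 20 + 5 − 1 = 44.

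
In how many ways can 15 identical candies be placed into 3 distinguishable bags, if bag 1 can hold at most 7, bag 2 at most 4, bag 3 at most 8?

15

By stars and bars, unrestricted non-negative solutions to x_1+…+x_3 = 15 number C(15+2,2) = 136.
Subtract solutions that violate a single cap (substitute x_i' = x_i − (cap_i+1)): x_1 ≥ 8 gives C(9,2) = 36; x_2 ≥ 5 gives C(12,2) = 66; x_3 ≥ 9 gives C(8,2) = 28. Together 130.
Add back pairs where two caps are both exceeded: 6 + 0 + 3 = 9.
By inclusion–exclusion the count is 136 − 130 + 9 = 15.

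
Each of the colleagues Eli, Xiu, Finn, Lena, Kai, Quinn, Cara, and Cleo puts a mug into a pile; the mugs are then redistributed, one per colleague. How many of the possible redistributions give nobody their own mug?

Let Aᵢ be the assignments in which colleague i gets their own mug. We want the size of the complement of A₁∪…∪A_8.
By inclusion–exclusion this is Σ_{j=0}^{8} (−1)^j C(8,j)·(8−j)!.
Computing: 40320 − 40320 + 20160 − 6720 + 1680 − 336 + 56 − 8 + 1 = 14833.

14833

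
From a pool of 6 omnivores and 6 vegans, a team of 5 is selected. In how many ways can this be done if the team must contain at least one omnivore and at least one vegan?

Unrestricted: C(12,5) = 792 ways to pick any 5 of the 12.
Subtract selections that omit an entire group: no omnivores → C(6,5) = 6; no vegans → C(6,5) = 6.
Both groups omitted at once is impossible, so 792 − 12 = 780.

780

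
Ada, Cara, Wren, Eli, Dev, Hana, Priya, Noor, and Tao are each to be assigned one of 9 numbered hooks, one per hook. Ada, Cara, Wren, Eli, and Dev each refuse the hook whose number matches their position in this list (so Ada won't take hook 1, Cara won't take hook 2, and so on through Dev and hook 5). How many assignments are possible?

205056

Let Aᵢ (for 1 ≤ i ≤ 5) be the placements that put person i in their forbidden hook. Any j of these fix j positions, leaving (9−j)! ways to fill the rest, and there are C(5,j) ways to pick which j.
By inclusion–exclusion, the number of valid placements is Σ_{j=0}^{5} (−1)^j C(5,j)·(9−j)!.
Computing: 362880 − 201600 + 50400 − 7200 + 600 − 24 = 205056.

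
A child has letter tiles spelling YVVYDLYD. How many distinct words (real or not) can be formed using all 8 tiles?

1680

YVVYDLYD has 8 letters with D appearing twice, V appearing twice, and Y appearing 3 times.
The number of distinct arrangements is 8!/(3!·2!·2!) = 40320/24 = 1680.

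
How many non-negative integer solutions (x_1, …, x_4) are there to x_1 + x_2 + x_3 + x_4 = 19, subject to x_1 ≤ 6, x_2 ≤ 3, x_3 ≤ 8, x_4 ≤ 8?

74

By stars and bars, unrestricted non-negative solutions to x_1+…+x_4 = 19 number C(19+3,3) = 1540.
Subtract solutions that violate a single cap (substitute x_i' = x_i − (cap_i+1)): x_1 ≥ 7 gives C(15,3) = 455; x_2 ≥ 4 gives C(18,3) = 816; x_3 ≥ 9 gives C(13,3) = 286; x_4 ≥ 9 gives C(13,3) = 286. Together 1843.
Add back pairs where two caps are both exceeded: 165 + 20 + 20 + 84 + 84 + 4 = 377.
By inclusion–exclusion the count is 1540 − 1843 + 377 = 74.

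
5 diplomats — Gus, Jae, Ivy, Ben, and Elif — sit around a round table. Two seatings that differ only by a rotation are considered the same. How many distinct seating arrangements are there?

24

Seat Gus anywhere (absorbing the rotational symmetry), then permute the other 4: (4)! = 24.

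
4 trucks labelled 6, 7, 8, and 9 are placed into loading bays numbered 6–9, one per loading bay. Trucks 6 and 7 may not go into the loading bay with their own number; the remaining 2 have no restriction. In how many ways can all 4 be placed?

14

Let Aᵢ (for i ∈ {6, 7}) be the placements that put truck i in its forbidden loading bay. Any j of these fix j positions, leaving (4−j)! ways to fill the rest, and there are C(2,j) ways to pick which j.
By inclusion–exclusion, the number of valid placements is Σ_{j=0}^{2} (−1)^j C(2,j)·(4−j)!.
Computing: 24 − 12 + 2 = 14.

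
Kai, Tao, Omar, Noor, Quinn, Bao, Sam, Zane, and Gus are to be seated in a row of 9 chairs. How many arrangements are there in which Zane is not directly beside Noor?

Of the 9! = 362880 arrangements, those with Zane and Noor adjacent number 2 × 8! = 80640 (treat the pair as a block with 2 internal orders).
So 362880 − 80640 = 282240 arrangements keep them apart.

282240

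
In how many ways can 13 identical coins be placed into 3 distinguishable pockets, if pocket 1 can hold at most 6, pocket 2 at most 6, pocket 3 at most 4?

Ignoring the caps, the number of non-negative solutions to x_1+…+x_3 = 13 is C(15,2) = 105.
Subtract solutions that violate a single cap (substitute x_i' = x_i − (cap_i+1)): x_1 ≥ 7 gives C(8,2) = 28; x_2 ≥ 7 gives C(8,2) = 28; x_3 ≥ 5 gives C(10,2) = 45. Together 101.
Add back pairs where two caps are both exceeded: 0 + 3 + 3 = 6.
By inclusion–exclusion the count is 105 − 101 + 6 = 10.

10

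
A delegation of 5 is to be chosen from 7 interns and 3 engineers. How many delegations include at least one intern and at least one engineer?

With no constraint there are C(10,5) = 252 possible selections.
Selections missing a whole group: no interns → C(3,5) = 0; no engineers → C(7,5) = 21.
Both groups omitted at once is impossible, so 252 − 21 = 231.

231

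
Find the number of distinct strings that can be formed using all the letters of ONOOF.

20

ONOOF has 5 letters with O appearing 3 times.
The number of distinct arrangements is 5!/(3!) = 120/6 = 20.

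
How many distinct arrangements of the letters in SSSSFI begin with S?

With the first slot taken by S, it remains to arrange the other 5 letters (SSSFI).
Those 5 letters have S appearing 3 times, giving (5)!/(3!) = 20.

20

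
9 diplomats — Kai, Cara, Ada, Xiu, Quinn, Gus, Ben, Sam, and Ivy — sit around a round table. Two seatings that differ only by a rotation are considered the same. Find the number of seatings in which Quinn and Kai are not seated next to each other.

30240

Without the restriction there are (8)! = 40320 seatings.
Seatings with Quinn beside Kai: treat them as a block with 2 internal orders, giving 2 × (7)! = 10080.
Subtracting, 40320 − 10080 = 30240.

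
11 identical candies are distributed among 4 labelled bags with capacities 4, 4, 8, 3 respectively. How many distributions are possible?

Without the upper bounds there are C(14,3) = 364 ways to split 11 among 4 bags.
Subtract solutions that violate a single cap (substitute x_i' = x_i − (cap_i+1)): x_1 ≥ 5 gives C(9,3) = 84; x_2 ≥ 5 gives C(9,3) = 84; x_3 ≥ 9 gives C(5,3) = 10; x_4 ≥ 4 gives C(10,3) = 120. Together 298.
Add back pairs where two caps are both exceeded: 4 + 0 + 10 + 0 + 10 + 0 = 24.
By inclusion–exclusion the count is 364 − 298 + 24 = 90.

90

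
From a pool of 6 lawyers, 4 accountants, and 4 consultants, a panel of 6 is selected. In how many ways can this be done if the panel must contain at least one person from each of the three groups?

Unrestricted: C(14,6) = 3003 ways to pick any 6 of the 14.
Selections missing a whole group: no lawyers → C(8,6) = 28; no accountants → C(10,6) = 210; no consultants → C(10,6) = 210.
Add back selections omitting two groups (i.e. drawn from a single group): C(6,6) + C(4,6) + C(4,6) = 1.
By inclusion–exclusion: 3003 − 448 + 1 = 2556.

2556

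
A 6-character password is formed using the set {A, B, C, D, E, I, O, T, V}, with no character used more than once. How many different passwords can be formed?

Choose and order 6 of the 9 symbols: the first character has 9 options, the next 8, and so on down to 4.
9 × 8 × 7 × 6 × 5 × 4 = 60480.

60480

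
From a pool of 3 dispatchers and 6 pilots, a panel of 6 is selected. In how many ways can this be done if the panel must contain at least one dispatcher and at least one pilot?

83

With no constraint there are C(9,6) = 84 possible selections.
Selections missing a whole group: no dispatchers → C(6,6) = 1; no pilots → C(3,6) = 0.
Both groups omitted at once is impossible, so 84 − 1 = 83.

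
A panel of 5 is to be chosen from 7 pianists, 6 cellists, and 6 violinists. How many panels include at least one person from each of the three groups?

Unrestricted: C(19,5) = 11628 ways to pick any 5 of the 19.
Selections missing a whole group: no pianists → C(12,5) = 792; no cellists → C(13,5) = 1287; no violinists → C(13,5) = 1287.
Add back selections omitting two groups (i.e. drawn from a single group): C(7,5) + C(6,5) + C(6,5) = 33.
By inclusion–exclusion: 11628 − 3366 + 33 = 8295.

8295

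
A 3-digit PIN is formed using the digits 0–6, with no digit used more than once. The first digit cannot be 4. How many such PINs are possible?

180

The first digit has 7−1 = 6 choices (anything except 4).
The remaining 2 digits are filled from the other 6 symbols without repetition: 6 × 5 = 30.
Total: 6 × 30 = 180.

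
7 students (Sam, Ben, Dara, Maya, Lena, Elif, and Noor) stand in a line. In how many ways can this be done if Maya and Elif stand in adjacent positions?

1440

Glue Maya and Elif into one block (2 internal orders), leaving 6 units to arrange in a row.
So the count is 2·(6)! = 1440.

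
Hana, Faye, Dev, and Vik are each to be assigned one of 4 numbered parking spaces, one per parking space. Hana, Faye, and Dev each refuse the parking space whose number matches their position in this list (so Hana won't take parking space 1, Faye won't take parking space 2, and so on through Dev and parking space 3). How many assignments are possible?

Let Aᵢ (for i ∈ {1, 2, 3}) be the placements that put person i in their forbidden parking space. Any j of these fix j positions, leaving (4−j)! ways to fill the rest, and there are C(3,j) ways to pick which j.
By inclusion–exclusion, the number of valid placements is Σ_{j=0}^{3} (−1)^j C(3,j)·(4−j)!.
Computing: 24 − 18 + 6 − 1 = 11.

11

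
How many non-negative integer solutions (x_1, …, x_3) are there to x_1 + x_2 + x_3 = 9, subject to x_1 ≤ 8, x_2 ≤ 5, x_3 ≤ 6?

Without the upper bounds there are C(11,2) = 55 ways to split 9 among 3 variables.
Subtract solutions that violate a single cap (substitute x_i' = x_i − (cap_i+1)): x_1 ≥ 9 gives C(2,2) = 1; x_2 ≥ 6 gives C(5,2) = 10; x_3 ≥ 7 gives C(4,2) = 6. Together 17.
No two caps can be exceeded simultaneously, so the pair terms are all 0.
By inclusion–exclusion the count is 55 − 17 + 0 = 38.

38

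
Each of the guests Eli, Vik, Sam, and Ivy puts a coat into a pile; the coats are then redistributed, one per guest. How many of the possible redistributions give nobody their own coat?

Let Aᵢ be the assignments in which guest i gets their own coat. We want the size of the complement of A₁∪…∪A_4.
By inclusion–exclusion this is Σ_{j=0}^{4} (−1)^j C(4,j)·(4−j)!.
Computing: 24 − 24 + 12 − 4 + 1 = 9.

9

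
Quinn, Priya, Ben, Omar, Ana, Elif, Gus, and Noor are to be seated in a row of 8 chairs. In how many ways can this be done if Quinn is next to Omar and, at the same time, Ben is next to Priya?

Treat {Quinn,Omar} as one block (2 orders) and {Ben,Priya} as another (2 orders).
That leaves 6 units to arrange: 2 × 2 × 6! = 4 × 720 = 2880.

2880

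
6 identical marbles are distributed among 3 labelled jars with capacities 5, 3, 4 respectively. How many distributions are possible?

18

Without the upper bounds there are C(8,2) = 28 ways to split 6 among 3 jars.
Subtract solutions that violate a single cap (substitute x_i' = x_i − (cap_i+1)): x_1 ≥ 6 gives C(2,2) = 1; x_2 ≥ 4 gives C(4,2) = 6; x_3 ≥ 5 gives C(3,2) = 3. Together 10.
No two caps can be exceeded simultaneously, so the pair terms are all 0.
By inclusion–exclusion the count is 28 − 10 + 0 = 18.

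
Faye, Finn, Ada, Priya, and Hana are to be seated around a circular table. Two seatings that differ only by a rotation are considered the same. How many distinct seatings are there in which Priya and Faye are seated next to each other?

12

Treat {Priya, Faye} as one unit (2 internal orders) and seat the resulting 4 units around the table: (3)! circular arrangements.
So 2 × (3)! = 2 × 6 = 12.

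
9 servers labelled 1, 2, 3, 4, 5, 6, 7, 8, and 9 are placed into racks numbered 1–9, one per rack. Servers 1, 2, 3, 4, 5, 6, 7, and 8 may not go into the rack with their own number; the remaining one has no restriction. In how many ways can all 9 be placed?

Let Aᵢ (for 1 ≤ i ≤ 8) be the placements that put server i in its forbidden rack. Any j of these fix j positions, leaving (9−j)! ways to fill the rest, and there are C(8,j) ways to pick which j.
By inclusion–exclusion, the number of valid placements is Σ_{j=0}^{8} (−1)^j C(8,j)·(9−j)!.
Computing: 362880 − 322560 + 141120 − 40320 + 8400 − 1344 + 168 − 16 + 1 = 148329.

148329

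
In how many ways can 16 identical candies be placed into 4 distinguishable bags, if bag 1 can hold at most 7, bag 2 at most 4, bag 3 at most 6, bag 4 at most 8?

Without the upper bounds there are C(19,3) = 969 ways to split 16 among 4 bags.
Subtract solutions that violate a single cap (substitute x_i' = x_i − (cap_i+1)): x_1 ≥ 8 gives C(11,3) = 165; x_2 ≥ 5 gives C(14,3) = 364; x_3 ≥ 7 gives C(12,3) = 220; x_4 ≥ 9 gives C(10,3) = 120. Together 869.
Add back pairs where two caps are both exceeded: 20 + 4 + 0 + 35 + 10 + 1 = 70.
By inclusion–exclusion the count is 969 − 869 + 70 = 170.

170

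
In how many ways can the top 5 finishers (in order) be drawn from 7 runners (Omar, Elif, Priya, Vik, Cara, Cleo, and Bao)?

This is an ordered selection of 5 from 7: P(7,5).
That gives 7 × 6 × 5 × 4 × 3 = 2520.

2520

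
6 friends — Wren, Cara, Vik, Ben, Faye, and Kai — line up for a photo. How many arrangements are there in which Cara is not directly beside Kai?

480

There are 6! = 720 arrangements in all. If Cara and Kai are adjacent, merging them into one block gives 2·(5)! = 240 arrangements.
Complementary counting: 720 − 240 = 480.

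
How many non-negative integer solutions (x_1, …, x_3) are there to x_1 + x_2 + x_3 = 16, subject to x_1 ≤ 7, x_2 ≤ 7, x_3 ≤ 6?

15

Ignoring the caps, the number of non-negative solutions to x_1+…+x_3 = 16 is C(18,2) = 153.
Subtract solutions that violate a single cap (substitute x_i' = x_i − (cap_i+1)): x_1 ≥ 8 gives C(10,2) = 45; x_2 ≥ 8 gives C(10,2) = 45; x_3 ≥ 7 gives C(11,2) = 55. Together 145.
Add back pairs where two caps are both exceeded: 1 + 3 + 3 = 7.
By inclusion–exclusion the count is 153 − 145 + 7 = 15.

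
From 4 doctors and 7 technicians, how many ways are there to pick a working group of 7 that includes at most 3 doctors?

295

Split by how many doctors are chosen (0 through 3).
Sum: C(4,0)·C(7,7) + C(4,1)·C(7,6) + C(4,2)·C(7,5) + C(4,3)·C(7,4) = 1 + 28 + 126 + 140 = 295.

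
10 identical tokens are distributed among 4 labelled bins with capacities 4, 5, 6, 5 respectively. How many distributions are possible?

Ignoring the caps, the number of non-negative solutions to x_1+…+x_4 = 10 is C(13,3) = 286.
Subtract solutions that violate a single cap (substitute x_i' = x_i − (cap_i+1)): x_1 ≥ 5 gives C(8,3) = 56; x_2 ≥ 6 gives C(7,3) = 35; x_3 ≥ 7 gives C(6,3) = 20; x_4 ≥ 6 gives C(7,3) = 35. Together 146.
No two caps can be exceeded simultaneously, so the pair terms are all 0.
By inclusion–exclusion the count is 286 − 146 + 0 = 140.

140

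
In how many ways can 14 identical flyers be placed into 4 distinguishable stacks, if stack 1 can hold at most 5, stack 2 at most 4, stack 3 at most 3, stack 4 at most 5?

20

By stars and bars, unrestricted non-negative solutions to x_1+…+x_4 = 14 number C(14+3,3) = 680.
Subtract solutions that violate a single cap (substitute x_i' = x_i − (cap_i+1)): x_1 ≥ 6 gives C(11,3) = 165; x_2 ≥ 5 gives C(12,3) = 220; x_3 ≥ 4 gives C(13,3) = 286; x_4 ≥ 6 gives C(11,3) = 165. Together 836.
Add back pairs where two caps are both exceeded: 20 + 35 + 10 + 56 + 20 + 35 = 176.
By inclusion–exclusion the count is 680 − 836 + 176 = 20.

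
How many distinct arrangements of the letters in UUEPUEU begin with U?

60

With the first slot taken by U, it remains to arrange the other 6 letters (UEPUEU).
Those 6 letters have E appearing twice and U appearing 3 times, giving (6)!/(3!·2!) = 60.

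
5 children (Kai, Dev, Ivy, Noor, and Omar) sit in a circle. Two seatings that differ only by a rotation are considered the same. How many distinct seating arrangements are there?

24

Fix one person's seat to break rotational symmetry; the remaining 4 people can be arranged in (4)! = 24 ways.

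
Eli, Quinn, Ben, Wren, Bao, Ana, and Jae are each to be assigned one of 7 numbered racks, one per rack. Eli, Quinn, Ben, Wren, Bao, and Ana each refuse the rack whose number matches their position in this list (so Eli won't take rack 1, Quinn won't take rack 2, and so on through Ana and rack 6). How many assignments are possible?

2119

Let Aᵢ (for 1 ≤ i ≤ 6) be the placements that put person i in their forbidden rack. Any j of these fix j positions, leaving (7−j)! ways to fill the rest, and there are C(6,j) ways to pick which j.
By inclusion–exclusion, the number of valid placements is Σ_{j=0}^{6} (−1)^j C(6,j)·(7−j)!.
Computing: 5040 − 4320 + 1800 − 480 + 90 − 12 + 1 = 2119.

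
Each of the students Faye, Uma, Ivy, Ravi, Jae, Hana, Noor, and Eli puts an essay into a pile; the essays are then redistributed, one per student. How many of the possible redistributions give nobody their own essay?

14833

Let Aᵢ be the assignments in which student i gets their own essay. We want the size of the complement of A₁∪…∪A_8.
By inclusion–exclusion this is Σ_{j=0}^{8} (−1)^j C(8,j)·(8−j)!.
Computing: 40320 − 40320 + 20160 − 6720 + 1680 − 336 + 56 − 8 + 1 = 14833.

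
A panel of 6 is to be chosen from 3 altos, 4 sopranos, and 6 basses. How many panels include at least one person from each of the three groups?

With no constraint there are C(13,6) = 1716 possible selections.
Selections missing a whole group: no altos → C(10,6) = 210; no sopranos → C(9,6) = 84; no basses → C(7,6) = 7.
Add back selections omitting two groups (i.e. drawn from a single group): C(3,6) + C(4,6) + C(6,6) = 1.
By inclusion–exclusion: 1716 − 301 + 1 = 1416.

1416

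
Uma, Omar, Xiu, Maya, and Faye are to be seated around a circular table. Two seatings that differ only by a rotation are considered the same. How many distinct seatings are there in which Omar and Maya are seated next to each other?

12

Treat {Omar, Maya} as one unit (2 internal orders) and seat the resulting 4 units around the table: (3)! circular arrangements.
So 2 × (3)! = 2 × 6 = 12.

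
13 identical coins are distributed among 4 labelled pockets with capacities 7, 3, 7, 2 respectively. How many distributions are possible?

Without the upper bounds there are C(16,3) = 560 ways to split 13 among 4 pockets.
Subtract solutions that violate a single cap (substitute x_i' = x_i − (cap_i+1)): x_1 ≥ 8 gives C(8,3) = 56; x_2 ≥ 4 gives C(12,3) = 220; x_3 ≥ 8 gives C(8,3) = 56; x_4 ≥ 3 gives C(13,3) = 286. Together 618.
Add back pairs where two caps are both exceeded: 4 + 0 + 10 + 4 + 84 + 10 = 112.
By inclusion–exclusion the count is 560 − 618 + 112 = 54.

54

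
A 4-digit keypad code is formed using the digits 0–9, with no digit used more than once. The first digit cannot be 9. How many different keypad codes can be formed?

The first digit has 10−1 = 9 choices (anything except 9).
The remaining 3 digits are filled from the other 9 symbols without repetition: 9 × 8 × 7 = 504.
Total: 9 × 504 = 4536.

4536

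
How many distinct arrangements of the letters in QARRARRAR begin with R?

280

Fix R in the first position and arrange the remaining 8 letters.
Those 8 letters have A appearing 3 times and R appearing 4 times, giving (8)!/(4!·3!) = 280.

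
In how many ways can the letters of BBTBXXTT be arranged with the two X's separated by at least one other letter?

420

There are 8!/(3!·3!·2!) = 560 arrangements of BBTBXXTT in total.
Arrangements with the X's together: treat XX as one letter, giving (7)!/(3!·3!) = 140.
Hence 560 − 140 = 420.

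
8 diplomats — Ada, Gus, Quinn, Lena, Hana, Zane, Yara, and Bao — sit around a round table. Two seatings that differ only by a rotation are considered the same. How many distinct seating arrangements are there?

Fix one person's seat to break rotational symmetry; the remaining 7 people can be arranged in (7)! = 5040 ways.

5040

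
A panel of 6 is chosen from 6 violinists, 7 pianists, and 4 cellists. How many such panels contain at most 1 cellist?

6864

Split by how many cellists are chosen (0 through 1).
Sum: C(4,0)·C(13,6) + C(4,1)·C(13,5) = 1716 + 5148 = 6864.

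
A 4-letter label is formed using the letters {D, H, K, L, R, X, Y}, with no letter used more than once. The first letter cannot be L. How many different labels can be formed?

The first letter has 7−1 = 6 choices (anything except L).
The remaining 3 letters are filled from the other 6 symbols without repetition: 6 × 5 × 4 = 120.
Total: 6 × 120 = 720.

720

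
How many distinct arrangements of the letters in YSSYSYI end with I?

20

With the last slot taken by I, it remains to arrange the other 6 letters (YSSYSY).
Those 6 letters have S appearing 3 times and Y appearing 3 times, giving (6)!/(3!·3!) = 20.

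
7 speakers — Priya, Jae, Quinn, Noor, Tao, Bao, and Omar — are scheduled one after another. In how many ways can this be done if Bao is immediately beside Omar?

Place the 5 others and the Bao-Omar pair as 6 objects in a line; the pair has 2 internal arrangements.
So the count is 2·(6)! = 1440.

1440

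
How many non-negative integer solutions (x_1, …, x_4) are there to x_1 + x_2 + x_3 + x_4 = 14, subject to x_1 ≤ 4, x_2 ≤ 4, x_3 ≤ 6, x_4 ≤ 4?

35

By stars and bars, unrestricted non-negative solutions to x_1+…+x_4 = 14 number C(14+3,3) = 680.
Subtract solutions that violate a single cap (substitute x_i' = x_i − (cap_i+1)): x_1 ≥ 5 gives C(12,3) = 220; x_2 ≥ 5 gives C(12,3) = 220; x_3 ≥ 7 gives C(10,3) = 120; x_4 ≥ 5 gives C(12,3) = 220. Together 780.
Add back pairs where two caps are both exceeded: 35 + 10 + 35 + 10 + 35 + 10 = 135.
By inclusion–exclusion the count is 680 − 780 + 135 = 35.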